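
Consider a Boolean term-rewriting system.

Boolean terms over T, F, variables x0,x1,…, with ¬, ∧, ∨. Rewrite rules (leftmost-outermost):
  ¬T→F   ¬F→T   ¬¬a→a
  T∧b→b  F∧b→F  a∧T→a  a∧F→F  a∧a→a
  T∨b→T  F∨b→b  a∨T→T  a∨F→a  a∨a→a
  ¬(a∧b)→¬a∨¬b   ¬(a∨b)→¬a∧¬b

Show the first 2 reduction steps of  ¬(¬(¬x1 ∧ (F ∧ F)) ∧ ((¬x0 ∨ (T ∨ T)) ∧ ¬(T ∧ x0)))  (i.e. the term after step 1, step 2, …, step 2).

  start: ¬(¬(¬x1 ∧ (F ∧ F)) ∧ ((¬x0 ∨ (T ∨ T)) ∧ ¬(T ∧ x0)))
  →1  ¬¬(¬x1 ∧ (F ∧ F)) ∨ ¬((¬x0 ∨ (T ∨ T)) ∧ ¬(T ∧ x0))
  →2  (¬x1 ∧ (F ∧ F)) ∨ ¬((¬x0 ∨ (T ∨ T)) ∧ ¬(T ∧ x0))

Answer: after 2 steps: (¬x1 ∧ (F ∧ F)) ∨ ¬((¬x0 ∨ (T ∨ T)) ∧ ¬(T ∧ x0))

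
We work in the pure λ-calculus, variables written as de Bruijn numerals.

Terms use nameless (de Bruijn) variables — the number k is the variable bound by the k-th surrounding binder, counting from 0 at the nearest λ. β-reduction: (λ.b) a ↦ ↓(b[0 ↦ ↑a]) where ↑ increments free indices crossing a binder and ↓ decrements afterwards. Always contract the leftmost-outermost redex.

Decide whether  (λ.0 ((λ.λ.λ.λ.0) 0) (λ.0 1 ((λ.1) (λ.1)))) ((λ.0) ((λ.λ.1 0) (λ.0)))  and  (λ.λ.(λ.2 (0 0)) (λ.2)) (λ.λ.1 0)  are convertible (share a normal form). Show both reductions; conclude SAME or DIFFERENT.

Answer: DIFFERENT — A ⇓ λ.λ.0, B ⇓ λ.λ.λ.1 0

Derivation:
Term A:
  start: (λ.0 ((λ.λ.λ.λ.0) 0) (λ.0 1 ((λ.1) (λ.1)))) ((λ.0) ((λ.λ.1 0) (λ.0)))
  →1  (λ.0) ((λ.λ.1 0) (λ.0)) ((λ.λ.λ.λ.0) ((λ.0) ((λ.λ.1 0) (λ.0)))) (λ.0 ((λ.0) ((λ.λ.1 0) (λ.0))) ((λ.1) (λ.1)))
  →2  (λ.λ.1 0) (λ.0) ((λ.λ.λ.λ.0) ((λ.0) ((λ.λ.1 0) (λ.0)))) (λ.0 ((λ.0) ((λ.λ.1 0) (λ.0))) ((λ.1) (λ.1)))
  →3  (λ.(λ.0) 0) ((λ.λ.λ.λ.0) ((λ.0) ((λ.λ.1 0) (λ.0)))) (λ.0 ((λ.0) ((λ.λ.1 0) (λ.0))) ((λ.1) (λ.1)))
  →4  (λ.0) ((λ.λ.λ.λ.0) ((λ.0) ((λ.λ.1 0) (λ.0)))) (λ.0 ((λ.0) ((λ.λ.1 0) (λ.0))) ((λ.1) (λ.1)))
  →5  (λ.λ.λ.λ.0) ((λ.0) ((λ.λ.1 0) (λ.0))) (λ.0 ((λ.0) ((λ.λ.1 0) (λ.0))) ((λ.1) (λ.1)))
  →6  (λ.λ.λ.0) (λ.0 ((λ.0) ((λ.λ.1 0) (λ.0))) ((λ.1) (λ.1)))
  →7  λ.λ.0

Term B:
  start: (λ.λ.(λ.2 (0 0)) (λ.2)) (λ.λ.1 0)
  →1  λ.(λ.(λ.λ.1 0) (0 0)) (λ.λ.λ.1 0)
  →2  λ.(λ.λ.1 0) ((λ.λ.λ.1 0) (λ.λ.λ.1 0))
  →3  λ.λ.(λ.λ.λ.1 0) (λ.λ.λ.1 0) 0
  →4  λ.λ.(λ.λ.1 0) 0
  →5  λ.λ.λ.1 0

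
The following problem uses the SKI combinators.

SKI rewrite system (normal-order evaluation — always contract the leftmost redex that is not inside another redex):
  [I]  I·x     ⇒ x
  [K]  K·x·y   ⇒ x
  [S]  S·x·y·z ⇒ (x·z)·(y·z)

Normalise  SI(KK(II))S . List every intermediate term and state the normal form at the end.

  start: SI(KK(II))S
  step 1: IS(KK(II)S)
  step 2: S(KK(II)S)
  step 3: S(KS)

Answer: normal form = S(KS)  (in 3 steps)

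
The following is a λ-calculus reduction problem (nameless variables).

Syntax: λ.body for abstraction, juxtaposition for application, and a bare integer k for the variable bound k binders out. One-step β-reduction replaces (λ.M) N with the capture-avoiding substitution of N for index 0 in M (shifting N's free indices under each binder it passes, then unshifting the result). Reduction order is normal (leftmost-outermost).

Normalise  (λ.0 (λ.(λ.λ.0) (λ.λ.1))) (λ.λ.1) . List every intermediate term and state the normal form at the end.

Answer: normal form = λ.λ.λ.0  (in 3 steps)

Working:
  start: (λ.0 (λ.(λ.λ.0) (λ.λ.1))) (λ.λ.1)
  [1] (λ.λ.1) (λ.(λ.λ.0) (λ.λ.1))
  [2] λ.λ.(λ.λ.0) (λ.λ.1)
  [3] λ.λ.λ.0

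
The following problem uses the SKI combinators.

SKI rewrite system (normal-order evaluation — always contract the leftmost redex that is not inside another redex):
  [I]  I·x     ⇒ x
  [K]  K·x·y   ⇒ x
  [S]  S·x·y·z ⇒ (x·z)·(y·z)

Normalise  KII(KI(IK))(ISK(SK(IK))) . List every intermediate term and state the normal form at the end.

Answer: normal form = SK(SKK)  (in 6 steps)

Reduction:
  start: KII(KI(IK))(ISK(SK(IK)))
  step 1: I(KI(IK))(ISK(SK(IK)))
  step 2: KI(IK)(ISK(SK(IK)))
  step 3: I(ISK(SK(IK)))
  step 4: ISK(SK(IK))
  step 5: SK(SK(IK))
  step 6: SK(SKK)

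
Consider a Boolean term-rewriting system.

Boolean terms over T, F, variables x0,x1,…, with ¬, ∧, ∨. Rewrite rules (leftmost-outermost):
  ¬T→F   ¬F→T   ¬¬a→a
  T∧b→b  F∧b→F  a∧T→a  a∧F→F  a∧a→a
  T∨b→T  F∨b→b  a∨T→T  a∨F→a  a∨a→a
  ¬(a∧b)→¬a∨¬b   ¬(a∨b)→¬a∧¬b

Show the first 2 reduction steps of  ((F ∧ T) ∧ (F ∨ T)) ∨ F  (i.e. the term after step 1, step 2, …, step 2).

Answer: after 2 steps: F ∧ (F ∨ T)

Reduction:
  start: ((F ∧ T) ∧ (F ∨ T)) ∨ F
  [1] (F ∧ T) ∧ (F ∨ T)
  [2] F ∧ (F ∨ T)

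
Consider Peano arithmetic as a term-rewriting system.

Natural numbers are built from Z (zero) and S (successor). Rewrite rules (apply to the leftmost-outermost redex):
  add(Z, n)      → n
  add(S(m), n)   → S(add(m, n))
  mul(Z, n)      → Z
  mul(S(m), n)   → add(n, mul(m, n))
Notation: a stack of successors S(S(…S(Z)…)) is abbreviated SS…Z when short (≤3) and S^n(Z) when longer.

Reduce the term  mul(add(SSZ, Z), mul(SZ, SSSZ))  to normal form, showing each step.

  start: mul(add(SSZ, Z), mul(SZ, SSSZ))
  [1] mul(S(add(SZ, Z)), mul(SZ, SSSZ))
  [2] add(mul(SZ, SSSZ), mul(add(SZ, Z), mul(SZ, SSSZ)))
  [3] add(add(SSSZ, mul(Z, SSSZ)), mul(add(SZ, Z), mul(SZ, SSSZ)))
  [4] add(S(add(SSZ, mul(Z, SSSZ))), mul(add(SZ, Z), mul(SZ, SSSZ)))
  [5] S(add(add(SSZ, mul(Z, SSSZ)), mul(add(SZ, Z), mul(SZ, SSSZ))))
  [6] S(add(S(add(SZ, mul(Z, SSSZ))), mul(add(SZ, Z), mul(SZ, SSSZ))))
  [7] S(S(add(add(SZ, mul(Z, SSSZ)), mul(add(SZ, Z), mul(SZ, SSSZ)))))
  [8] S(S(add(S(add(Z, mul(Z, SSSZ))), mul(add(SZ, Z), mul(SZ, SSSZ)))))
  [9] S(S(S(add(add(Z, mul(Z, SSSZ)), mul(add(SZ, Z), mul(SZ, SSSZ))))))
  [10] S(S(S(add(mul(Z, SSSZ), mul(add(SZ, Z), mul(SZ, SSSZ))))))
  [11] S(S(S(add(Z, mul(add(SZ, Z), mul(SZ, SSSZ))))))
  [12] S(S(S(mul(add(SZ, Z), mul(SZ, SSSZ)))))
  [13] S(S(S(mul(S(add(Z, Z)), mul(SZ, SSSZ)))))
  [14] S(S(S(add(mul(SZ, SSSZ), mul(add(Z, Z), mul(SZ, SSSZ))))))
  [15] S(S(S(add(add(SSSZ, mul(Z, SSSZ)), mul(add(Z, Z), mul(SZ, SSSZ))))))
  [16] S(S(S(add(S(add(SSZ, mul(Z, SSSZ))), mul(add(Z, Z), mul(SZ, SSSZ))))))
  [17] S(S(S(S(add(add(SSZ, mul(Z, SSSZ)), mul(add(Z, Z), mul(SZ, SSSZ)))))))
  [18] S(S(S(S(add(S(add(SZ, mul(Z, SSSZ))), mul(add(Z, Z), mul(SZ, SSSZ)))))))
  [19] S(S(S(S(S(add(add(SZ, mul(Z, SSSZ)), mul(add(Z, Z), mul(SZ, SSSZ))))))))
  [20] S(S(S(S(S(add(S(add(Z, mul(Z, SSSZ))), mul(add(Z, Z), mul(SZ, SSSZ))))))))
  [21] S(S(S(S(S(S(add(add(Z, mul(Z, SSSZ)), mul(add(Z, Z), mul(SZ, SSSZ)))))))))
  [22] S(S(S(S(S(S(add(mul(Z, SSSZ), mul(add(Z, Z), mul(SZ, SSSZ)))))))))
  [23] S(S(S(S(S(S(add(Z, mul(add(Z, Z), mul(SZ, SSSZ)))))))))
  [24] S(S(S(S(S(S(mul(add(Z, Z), mul(SZ, SSSZ))))))))
  [25] S(S(S(S(S(S(mul(Z, mul(SZ, SSSZ))))))))
  [26] S^6(Z)

Answer: normal form = S^6(Z)  (in 26 steps)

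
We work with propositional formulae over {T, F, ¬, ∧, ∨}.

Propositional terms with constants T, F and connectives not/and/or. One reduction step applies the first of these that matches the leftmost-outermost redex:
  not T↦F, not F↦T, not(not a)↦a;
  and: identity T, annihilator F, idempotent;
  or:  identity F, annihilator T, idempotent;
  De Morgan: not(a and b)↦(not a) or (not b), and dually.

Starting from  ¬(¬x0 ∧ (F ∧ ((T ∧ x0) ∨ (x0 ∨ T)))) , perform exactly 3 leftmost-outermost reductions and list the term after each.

Answer: after 3 steps: x0 ∨ (¬F ∨ ¬((T ∧ x0) ∨ (x0 ∨ T)))

Derivation:
  start: ¬(¬x0 ∧ (F ∧ ((T ∧ x0) ∨ (x0 ∨ T))))
  →1  ¬¬x0 ∨ ¬(F ∧ ((T ∧ x0) ∨ (x0 ∨ T)))
  →2  x0 ∨ ¬(F ∧ ((T ∧ x0) ∨ (x0 ∨ T)))
  →3  x0 ∨ (¬F ∨ ¬((T ∧ x0) ∨ (x0 ∨ T)))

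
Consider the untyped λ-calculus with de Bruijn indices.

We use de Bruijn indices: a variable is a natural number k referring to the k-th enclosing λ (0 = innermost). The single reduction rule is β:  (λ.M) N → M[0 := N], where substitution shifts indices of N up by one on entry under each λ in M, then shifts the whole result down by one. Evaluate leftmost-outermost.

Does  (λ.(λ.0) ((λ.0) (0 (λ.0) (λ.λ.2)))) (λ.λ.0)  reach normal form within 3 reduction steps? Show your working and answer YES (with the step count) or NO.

Answer: NO — after 3 steps the term is (λ.λ.0) (λ.0) (λ.λ.λ.λ.0), not yet normal

Derivation:
  start: (λ.(λ.0) ((λ.0) (0 (λ.0) (λ.λ.2)))) (λ.λ.0)
  →1  (λ.0) ((λ.0) ((λ.λ.0) (λ.0) (λ.λ.λ.λ.0)))
  →2  (λ.0) ((λ.λ.0) (λ.0) (λ.λ.λ.λ.0))
  →3  (λ.λ.0) (λ.0) (λ.λ.λ.λ.0)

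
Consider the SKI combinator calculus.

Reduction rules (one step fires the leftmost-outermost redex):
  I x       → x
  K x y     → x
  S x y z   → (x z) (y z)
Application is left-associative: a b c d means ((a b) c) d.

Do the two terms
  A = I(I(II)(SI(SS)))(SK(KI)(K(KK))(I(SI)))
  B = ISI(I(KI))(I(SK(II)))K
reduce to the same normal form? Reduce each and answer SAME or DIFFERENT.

Answer: SAME — A ⇓ K, B ⇓ K

Derivation:
Term A:
  start: I(I(II)(SI(SS)))(SK(KI)(K(KK))(I(SI)))
  [1] I(II)(SI(SS))(SK(KI)(K(KK))(I(SI)))
  [2] II(SI(SS))(SK(KI)(K(KK))(I(SI)))
  [3] I(SI(SS))(SK(KI)(K(KK))(I(SI)))
  [4] SI(SS)(SK(KI)(K(KK))(I(SI)))
  [5] I(SK(KI)(K(KK))(I(SI)))(SS(SK(KI)(K(KK))(I(SI))))
  [6] SK(KI)(K(KK))(I(SI))(SS(SK(KI)(K(KK))(I(SI))))
  [7] K(K(KK))(KI(K(KK)))(I(SI))(SS(SK(KI)(K(KK))(I(SI))))
  [8] K(KK)(I(SI))(SS(SK(KI)(K(KK))(I(SI))))
  [9] KK(SS(SK(KI)(K(KK))(I(SI))))
  [10] K

Term B:
  start: ISI(I(KI))(I(SK(II)))K
  [1] SI(I(KI))(I(SK(II)))K
  [2] I(I(SK(II)))(I(KI)(I(SK(II))))K
  [3] I(SK(II))(I(KI)(I(SK(II))))K
  [4] SK(II)(I(KI)(I(SK(II))))K
  [5] K(I(KI)(I(SK(II))))(II(I(KI)(I(SK(II)))))K
  [6] I(KI)(I(SK(II)))K
  [7] KI(I(SK(II)))K
  [8] IK
  [9] K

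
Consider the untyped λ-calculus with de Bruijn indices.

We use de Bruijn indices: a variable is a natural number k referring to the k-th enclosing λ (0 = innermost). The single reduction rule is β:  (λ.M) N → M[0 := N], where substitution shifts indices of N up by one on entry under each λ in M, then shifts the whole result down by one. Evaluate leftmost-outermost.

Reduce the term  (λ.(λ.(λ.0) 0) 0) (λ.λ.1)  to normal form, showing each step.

  start: (λ.(λ.(λ.0) 0) 0) (λ.λ.1)
  [1] (λ.(λ.0) 0) (λ.λ.1)
  [2] (λ.0) (λ.λ.1)
  [3] λ.λ.1

Answer: normal form = λ.λ.1  (in 3 steps)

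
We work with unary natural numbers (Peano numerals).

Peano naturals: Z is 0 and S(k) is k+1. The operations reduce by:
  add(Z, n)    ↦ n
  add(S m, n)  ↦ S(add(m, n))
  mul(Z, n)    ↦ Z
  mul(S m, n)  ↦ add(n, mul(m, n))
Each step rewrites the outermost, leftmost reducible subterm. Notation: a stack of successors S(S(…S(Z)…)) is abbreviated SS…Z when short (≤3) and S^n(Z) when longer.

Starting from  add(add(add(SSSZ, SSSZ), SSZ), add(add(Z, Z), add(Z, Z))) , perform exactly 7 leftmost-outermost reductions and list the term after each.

  start: add(add(add(SSSZ, SSSZ), SSZ), add(add(Z, Z), add(Z, Z)))
  [1] add(add(S(add(SSZ, SSSZ)), SSZ), add(add(Z, Z), add(Z, Z)))
  [2] add(S(add(add(SSZ, SSSZ), SSZ)), add(add(Z, Z), add(Z, Z)))
  [3] S(add(add(add(SSZ, SSSZ), SSZ), add(add(Z, Z), add(Z, Z))))
  [4] S(add(add(S(add(SZ, SSSZ)), SSZ), add(add(Z, Z), add(Z, Z))))
  [5] S(add(S(add(add(SZ, SSSZ), SSZ)), add(add(Z, Z), add(Z, Z))))
  [6] S(S(add(add(add(SZ, SSSZ), SSZ), add(add(Z, Z), add(Z, Z)))))
  [7] S(S(add(add(S(add(Z, SSSZ)), SSZ), add(add(Z, Z), add(Z, Z)))))

Answer: after 7 steps: S(S(add(add(S(add(Z, SSSZ)), SSZ), add(add(Z, Z), add(Z, Z)))))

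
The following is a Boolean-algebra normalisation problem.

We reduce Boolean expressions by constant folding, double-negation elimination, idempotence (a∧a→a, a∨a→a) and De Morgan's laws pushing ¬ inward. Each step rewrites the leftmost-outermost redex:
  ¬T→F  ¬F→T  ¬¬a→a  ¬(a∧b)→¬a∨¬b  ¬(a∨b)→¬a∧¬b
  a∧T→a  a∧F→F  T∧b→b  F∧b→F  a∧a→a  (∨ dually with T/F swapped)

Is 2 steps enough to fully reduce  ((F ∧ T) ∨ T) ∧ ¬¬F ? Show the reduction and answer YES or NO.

Answer: NO — after 2 steps the term is ¬¬F, not yet normal

Reduction:
  start: ((F ∧ T) ∨ T) ∧ ¬¬F
  [1] T ∧ ¬¬F
  [2] ¬¬F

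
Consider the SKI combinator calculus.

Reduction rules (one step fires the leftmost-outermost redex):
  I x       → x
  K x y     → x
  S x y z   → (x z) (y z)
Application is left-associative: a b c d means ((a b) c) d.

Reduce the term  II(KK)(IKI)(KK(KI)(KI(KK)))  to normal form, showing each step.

  start: II(KK)(IKI)(KK(KI)(KI(KK)))
  step 1: I(KK)(IKI)(KK(KI)(KI(KK)))
  step 2: KK(IKI)(KK(KI)(KI(KK)))
  step 3: K(KK(KI)(KI(KK)))
  step 4: K(K(KI(KK)))
  step 5: K(KI)

Answer: normal form = K(KI)  (in 5 steps)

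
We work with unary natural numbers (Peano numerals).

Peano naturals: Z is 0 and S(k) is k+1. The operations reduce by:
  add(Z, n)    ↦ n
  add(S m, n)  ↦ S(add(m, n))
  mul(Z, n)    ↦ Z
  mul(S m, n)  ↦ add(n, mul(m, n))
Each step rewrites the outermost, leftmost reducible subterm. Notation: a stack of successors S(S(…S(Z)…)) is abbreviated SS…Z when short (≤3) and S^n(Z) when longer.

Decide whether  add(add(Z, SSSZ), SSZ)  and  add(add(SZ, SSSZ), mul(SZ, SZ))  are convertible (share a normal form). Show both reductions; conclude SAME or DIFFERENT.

Answer: SAME — A ⇓ S^5(Z), B ⇓ S^5(Z)

Working:
Term A:
  start: add(add(Z, SSSZ), SSZ)
  [1] add(SSSZ, SSZ)
  [2] S(add(SSZ, SSZ))
  [3] S(S(add(SZ, SSZ)))
  [4] S(S(S(add(Z, SSZ))))
  [5] S^5(Z)

Term B:
  start: add(add(SZ, SSSZ), mul(SZ, SZ))
  [1] add(S(add(Z, SSSZ)), mul(SZ, SZ))
  [2] S(add(add(Z, SSSZ), mul(SZ, SZ)))
  [3] S(add(SSSZ, mul(SZ, SZ)))
  [4] S(S(add(SSZ, mul(SZ, SZ))))
  [5] S(S(S(add(SZ, mul(SZ, SZ)))))
  [6] S(S(S(S(add(Z, mul(SZ, SZ))))))
  [7] S(S(S(S(mul(SZ, SZ)))))
  [8] S(S(S(S(add(SZ, mul(Z, SZ))))))
  [9] S(S(S(S(S(add(Z, mul(Z, SZ)))))))
  [10] S(S(S(S(S(mul(Z, SZ))))))
  [11] S^5(Z)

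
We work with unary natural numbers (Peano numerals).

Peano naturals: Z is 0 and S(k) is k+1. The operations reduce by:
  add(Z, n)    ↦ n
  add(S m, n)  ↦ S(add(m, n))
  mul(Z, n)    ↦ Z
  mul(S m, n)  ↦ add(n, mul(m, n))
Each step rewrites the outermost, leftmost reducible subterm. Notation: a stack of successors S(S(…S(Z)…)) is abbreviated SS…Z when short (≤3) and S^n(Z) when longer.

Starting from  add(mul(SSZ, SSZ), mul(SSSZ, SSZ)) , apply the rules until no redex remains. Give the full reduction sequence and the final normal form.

  start: add(mul(SSZ, SSZ), mul(SSSZ, SSZ))
  →1  add(add(SSZ, mul(SZ, SSZ)), mul(SSSZ, SSZ))
  →2  add(S(add(SZ, mul(SZ, SSZ))), mul(SSSZ, SSZ))
  →3  S(add(add(SZ, mul(SZ, SSZ)), mul(SSSZ, SSZ)))
  →4  S(add(S(add(Z, mul(SZ, SSZ))), mul(SSSZ, SSZ)))
  →5  S(S(add(add(Z, mul(SZ, SSZ)), mul(SSSZ, SSZ))))
  →6  S(S(add(mul(SZ, SSZ), mul(SSSZ, SSZ))))
  →7  S(S(add(add(SSZ, mul(Z, SSZ)), mul(SSSZ, SSZ))))
  →8  S(S(add(S(add(SZ, mul(Z, SSZ))), mul(SSSZ, SSZ))))
  →9  S(S(S(add(add(SZ, mul(Z, SSZ)), mul(SSSZ, SSZ)))))
  →10  S(S(S(add(S(add(Z, mul(Z, SSZ))), mul(SSSZ, SSZ)))))
  →11  S(S(S(S(add(add(Z, mul(Z, SSZ)), mul(SSSZ, SSZ))))))
  →12  S(S(S(S(add(mul(Z, SSZ), mul(SSSZ, SSZ))))))
  →13  S(S(S(S(add(Z, mul(SSSZ, SSZ))))))
  →14  S(S(S(S(mul(SSSZ, SSZ)))))
  →15  S(S(S(S(add(SSZ, mul(SSZ, SSZ))))))
  →16  S(S(S(S(S(add(SZ, mul(SSZ, SSZ)))))))
  →17  S(S(S(S(S(S(add(Z, mul(SSZ, SSZ))))))))
  →18  S(S(S(S(S(S(mul(SSZ, SSZ)))))))
  →19  S(S(S(S(S(S(add(SSZ, mul(SZ, SSZ))))))))
  →20  S(S(S(S(S(S(S(add(SZ, mul(SZ, SSZ)))))))))
  →21  S(S(S(S(S(S(S(S(add(Z, mul(SZ, SSZ))))))))))
  →22  S(S(S(S(S(S(S(S(mul(SZ, SSZ)))))))))
  →23  S(S(S(S(S(S(S(S(add(SSZ, mul(Z, SSZ))))))))))
  →24  S(S(S(S(S(S(S(S(S(add(SZ, mul(Z, SSZ)))))))))))
  →25  S(S(S(S(S(S(S(S(S(S(add(Z, mul(Z, SSZ))))))))))))
  →26  S(S(S(S(S(S(S(S(S(S(mul(Z, SSZ)))))))))))
  →27  S^10(Z)

Answer: normal form = S^10(Z)  (in 27 steps)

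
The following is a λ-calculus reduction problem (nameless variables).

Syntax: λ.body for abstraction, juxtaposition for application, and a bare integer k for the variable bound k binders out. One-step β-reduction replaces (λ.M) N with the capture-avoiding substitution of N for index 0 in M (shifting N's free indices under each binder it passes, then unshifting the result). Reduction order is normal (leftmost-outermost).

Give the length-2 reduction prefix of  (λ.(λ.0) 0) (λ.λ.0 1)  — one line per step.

Answer: after 2 steps: λ.λ.0 1

Working:
  start: (λ.(λ.0) 0) (λ.λ.0 1)
  →1  (λ.0) (λ.λ.0 1)
  →2  λ.λ.0 1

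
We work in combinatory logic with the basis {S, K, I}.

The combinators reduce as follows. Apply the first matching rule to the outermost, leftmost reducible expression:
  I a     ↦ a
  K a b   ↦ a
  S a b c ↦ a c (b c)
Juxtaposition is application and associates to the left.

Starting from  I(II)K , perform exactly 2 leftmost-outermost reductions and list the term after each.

  start: I(II)K
  [1] IIK
  [2] IK

Answer: after 2 steps: IK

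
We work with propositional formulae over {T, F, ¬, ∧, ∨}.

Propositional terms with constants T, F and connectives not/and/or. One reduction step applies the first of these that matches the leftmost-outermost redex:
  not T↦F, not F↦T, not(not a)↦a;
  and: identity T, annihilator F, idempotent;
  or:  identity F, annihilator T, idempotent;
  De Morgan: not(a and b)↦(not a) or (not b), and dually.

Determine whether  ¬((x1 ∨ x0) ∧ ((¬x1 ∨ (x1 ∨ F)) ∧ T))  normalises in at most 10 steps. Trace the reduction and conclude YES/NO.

  start: ¬((x1 ∨ x0) ∧ ((¬x1 ∨ (x1 ∨ F)) ∧ T))
  [1] ¬(x1 ∨ x0) ∨ ¬((¬x1 ∨ (x1 ∨ F)) ∧ T)
  [2] (¬x1 ∧ ¬x0) ∨ ¬((¬x1 ∨ (x1 ∨ F)) ∧ T)
  [3] (¬x1 ∧ ¬x0) ∨ (¬(¬x1 ∨ (x1 ∨ F)) ∨ ¬T)
  [4] (¬x1 ∧ ¬x0) ∨ ((¬¬x1 ∧ ¬(x1 ∨ F)) ∨ ¬T)
  [5] (¬x1 ∧ ¬x0) ∨ ((x1 ∧ ¬(x1 ∨ F)) ∨ ¬T)
  [6] (¬x1 ∧ ¬x0) ∨ ((x1 ∧ (¬x1 ∧ ¬F)) ∨ ¬T)
  [7] (¬x1 ∧ ¬x0) ∨ ((x1 ∧ (¬x1 ∧ T)) ∨ ¬T)
  [8] (¬x1 ∧ ¬x0) ∨ ((x1 ∧ ¬x1) ∨ ¬T)
  [9] (¬x1 ∧ ¬x0) ∨ ((x1 ∧ ¬x1) ∨ F)
  [10] (¬x1 ∧ ¬x0) ∨ (x1 ∧ ¬x1)

Answer: YES — reaches normal form (¬x1 ∧ ¬x0) ∨ (x1 ∧ ¬x1) in 10 ≤ 10 steps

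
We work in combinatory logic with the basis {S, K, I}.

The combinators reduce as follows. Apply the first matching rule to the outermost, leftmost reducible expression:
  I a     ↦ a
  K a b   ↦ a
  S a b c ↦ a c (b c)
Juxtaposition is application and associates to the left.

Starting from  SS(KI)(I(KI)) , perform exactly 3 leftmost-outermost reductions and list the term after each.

  start: SS(KI)(I(KI))
  step 1: S(I(KI))(KI(I(KI)))
  step 2: S(KI)(KI(I(KI)))
  step 3: S(KI)I

Answer: after 3 steps: S(KI)I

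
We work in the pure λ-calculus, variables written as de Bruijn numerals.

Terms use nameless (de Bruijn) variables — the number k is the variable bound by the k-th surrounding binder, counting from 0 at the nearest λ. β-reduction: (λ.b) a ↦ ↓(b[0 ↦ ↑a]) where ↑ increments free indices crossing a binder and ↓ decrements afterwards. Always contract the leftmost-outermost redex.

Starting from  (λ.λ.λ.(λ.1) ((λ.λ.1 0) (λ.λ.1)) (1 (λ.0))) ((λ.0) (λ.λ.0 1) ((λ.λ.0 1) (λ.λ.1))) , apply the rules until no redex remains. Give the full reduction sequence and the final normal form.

Answer: normal form = λ.λ.0 (1 (λ.0))  (in 2 steps)

Derivation:
  start: (λ.λ.λ.(λ.1) ((λ.λ.1 0) (λ.λ.1)) (1 (λ.0))) ((λ.0) (λ.λ.0 1) ((λ.λ.0 1) (λ.λ.1)))
  [1] λ.λ.(λ.1) ((λ.λ.1 0) (λ.λ.1)) (1 (λ.0))
  [2] λ.λ.0 (1 (λ.0))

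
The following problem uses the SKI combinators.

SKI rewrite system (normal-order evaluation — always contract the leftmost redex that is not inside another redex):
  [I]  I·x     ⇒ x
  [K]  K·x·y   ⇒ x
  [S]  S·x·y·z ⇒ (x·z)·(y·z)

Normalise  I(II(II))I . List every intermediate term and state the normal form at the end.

  start: I(II(II))I
  step 1: II(II)I
  step 2: I(II)I
  step 3: III
  step 4: II
  step 5: I

Answer: normal form = I  (in 5 steps)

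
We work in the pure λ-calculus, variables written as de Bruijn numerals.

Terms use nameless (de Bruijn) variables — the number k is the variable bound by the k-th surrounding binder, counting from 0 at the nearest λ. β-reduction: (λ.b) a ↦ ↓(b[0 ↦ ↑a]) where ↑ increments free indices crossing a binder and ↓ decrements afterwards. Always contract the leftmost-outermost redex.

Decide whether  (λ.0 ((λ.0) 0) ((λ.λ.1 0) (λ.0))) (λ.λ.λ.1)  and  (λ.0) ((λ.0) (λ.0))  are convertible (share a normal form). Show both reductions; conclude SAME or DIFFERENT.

Term A:
  start: (λ.0 ((λ.0) 0) ((λ.λ.1 0) (λ.0))) (λ.λ.λ.1)
  →1  (λ.λ.λ.1) ((λ.0) (λ.λ.λ.1)) ((λ.λ.1 0) (λ.0))
  →2  (λ.λ.1) ((λ.λ.1 0) (λ.0))
  →3  λ.(λ.λ.1 0) (λ.0)
  →4  λ.λ.(λ.0) 0
  →5  λ.λ.0

Term B:
  start: (λ.0) ((λ.0) (λ.0))
  →1  (λ.0) (λ.0)
  →2  λ.0

Answer: DIFFERENT — A ⇓ λ.λ.0, B ⇓ λ.0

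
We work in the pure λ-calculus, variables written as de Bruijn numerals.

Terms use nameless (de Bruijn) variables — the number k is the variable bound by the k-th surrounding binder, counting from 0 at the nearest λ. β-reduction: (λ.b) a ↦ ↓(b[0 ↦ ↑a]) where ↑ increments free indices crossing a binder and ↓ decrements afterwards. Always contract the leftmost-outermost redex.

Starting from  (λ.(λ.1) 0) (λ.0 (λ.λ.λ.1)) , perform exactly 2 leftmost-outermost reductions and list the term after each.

  start: (λ.(λ.1) 0) (λ.0 (λ.λ.λ.1))
  step 1: (λ.λ.0 (λ.λ.λ.1)) (λ.0 (λ.λ.λ.1))
  step 2: λ.0 (λ.λ.λ.1)

Answer: after 2 steps: λ.0 (λ.λ.λ.1)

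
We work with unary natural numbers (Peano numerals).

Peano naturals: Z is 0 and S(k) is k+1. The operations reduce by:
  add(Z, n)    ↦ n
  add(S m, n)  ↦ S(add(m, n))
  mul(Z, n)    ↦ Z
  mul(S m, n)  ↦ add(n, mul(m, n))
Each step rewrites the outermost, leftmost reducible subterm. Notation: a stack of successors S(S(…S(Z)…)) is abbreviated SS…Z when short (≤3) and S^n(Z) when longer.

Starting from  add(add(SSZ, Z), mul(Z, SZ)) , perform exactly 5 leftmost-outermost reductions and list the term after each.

  start: add(add(SSZ, Z), mul(Z, SZ))
  [1] add(S(add(SZ, Z)), mul(Z, SZ))
  [2] S(add(add(SZ, Z), mul(Z, SZ)))
  [3] S(add(S(add(Z, Z)), mul(Z, SZ)))
  [4] S(S(add(add(Z, Z), mul(Z, SZ))))
  [5] S(S(add(Z, mul(Z, SZ))))

Answer: after 5 steps: S(S(add(Z, mul(Z, SZ))))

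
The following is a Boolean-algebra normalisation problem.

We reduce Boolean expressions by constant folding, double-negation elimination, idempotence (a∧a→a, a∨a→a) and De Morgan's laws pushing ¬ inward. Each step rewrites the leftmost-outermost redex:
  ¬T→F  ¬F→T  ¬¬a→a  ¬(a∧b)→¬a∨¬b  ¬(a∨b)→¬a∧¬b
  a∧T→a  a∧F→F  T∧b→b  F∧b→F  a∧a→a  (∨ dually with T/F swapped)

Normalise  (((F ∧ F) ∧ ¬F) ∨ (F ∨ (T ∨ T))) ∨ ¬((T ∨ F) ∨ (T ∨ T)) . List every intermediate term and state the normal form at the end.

Answer: normal form = T  (in 6 steps)

Derivation:
  start: (((F ∧ F) ∧ ¬F) ∨ (F ∨ (T ∨ T))) ∨ ¬((T ∨ F) ∨ (T ∨ T))
  [1] ((F ∧ ¬F) ∨ (F ∨ (T ∨ T))) ∨ ¬((T ∨ F) ∨ (T ∨ T))
  [2] (F ∨ (F ∨ (T ∨ T))) ∨ ¬((T ∨ F) ∨ (T ∨ T))
  [3] (F ∨ (T ∨ T)) ∨ ¬((T ∨ F) ∨ (T ∨ T))
  [4] (T ∨ T) ∨ ¬((T ∨ F) ∨ (T ∨ T))
  [5] T ∨ ¬((T ∨ F) ∨ (T ∨ T))
  [6] T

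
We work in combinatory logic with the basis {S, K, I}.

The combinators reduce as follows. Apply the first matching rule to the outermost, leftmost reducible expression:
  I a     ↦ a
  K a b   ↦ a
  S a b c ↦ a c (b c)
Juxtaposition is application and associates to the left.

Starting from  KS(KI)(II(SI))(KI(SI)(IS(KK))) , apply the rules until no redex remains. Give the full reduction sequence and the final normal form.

Answer: normal form = S(SI)(S(KK))  (in 6 steps)

Working:
  start: KS(KI)(II(SI))(KI(SI)(IS(KK)))
  [1] S(II(SI))(KI(SI)(IS(KK)))
  [2] S(I(SI))(KI(SI)(IS(KK)))
  [3] S(SI)(KI(SI)(IS(KK)))
  [4] S(SI)(I(IS(KK)))
  [5] S(SI)(IS(KK))
  [6] S(SI)(S(KK))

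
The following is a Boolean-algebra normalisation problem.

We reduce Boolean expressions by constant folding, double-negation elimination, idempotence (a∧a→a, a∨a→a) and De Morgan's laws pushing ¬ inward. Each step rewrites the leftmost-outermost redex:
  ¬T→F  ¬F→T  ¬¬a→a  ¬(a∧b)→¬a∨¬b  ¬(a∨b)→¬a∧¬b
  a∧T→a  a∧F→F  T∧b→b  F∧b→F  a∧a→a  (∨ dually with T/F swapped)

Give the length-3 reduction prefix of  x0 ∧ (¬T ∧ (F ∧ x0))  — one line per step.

  start: x0 ∧ (¬T ∧ (F ∧ x0))
  →1  x0 ∧ (F ∧ (F ∧ x0))
  →2  x0 ∧ F
  →3  F

Answer: after 3 steps: F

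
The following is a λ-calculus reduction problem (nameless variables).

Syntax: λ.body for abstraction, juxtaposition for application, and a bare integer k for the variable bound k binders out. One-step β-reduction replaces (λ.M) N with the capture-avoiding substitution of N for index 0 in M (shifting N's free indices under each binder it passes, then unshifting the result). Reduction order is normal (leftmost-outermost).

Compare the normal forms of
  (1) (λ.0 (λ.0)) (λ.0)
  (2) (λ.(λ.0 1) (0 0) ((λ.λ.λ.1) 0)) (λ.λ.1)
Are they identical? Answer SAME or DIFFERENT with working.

Term A:
  start: (λ.0 (λ.0)) (λ.0)
  step 1: (λ.0) (λ.0)
  step 2: λ.0

Term B:
  start: (λ.(λ.0 1) (0 0) ((λ.λ.λ.1) 0)) (λ.λ.1)
  step 1: (λ.0 (λ.λ.1)) ((λ.λ.1) (λ.λ.1)) ((λ.λ.λ.1) (λ.λ.1))
  step 2: (λ.λ.1) (λ.λ.1) (λ.λ.1) ((λ.λ.λ.1) (λ.λ.1))
  step 3: (λ.λ.λ.1) (λ.λ.1) ((λ.λ.λ.1) (λ.λ.1))
  step 4: (λ.λ.1) ((λ.λ.λ.1) (λ.λ.1))
  step 5: λ.(λ.λ.λ.1) (λ.λ.1)
  step 6: λ.λ.λ.1

Answer: DIFFERENT — A ⇓ λ.0, B ⇓ λ.λ.λ.1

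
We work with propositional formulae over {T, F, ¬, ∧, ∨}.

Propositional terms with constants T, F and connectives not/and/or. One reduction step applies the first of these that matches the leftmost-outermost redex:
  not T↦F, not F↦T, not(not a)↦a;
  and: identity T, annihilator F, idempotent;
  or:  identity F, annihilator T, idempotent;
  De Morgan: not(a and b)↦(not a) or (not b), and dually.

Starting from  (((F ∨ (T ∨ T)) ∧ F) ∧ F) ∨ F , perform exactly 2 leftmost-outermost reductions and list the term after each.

Answer: after 2 steps: F

Working:
  start: (((F ∨ (T ∨ T)) ∧ F) ∧ F) ∨ F
  →1  ((F ∨ (T ∨ T)) ∧ F) ∧ F
  →2  F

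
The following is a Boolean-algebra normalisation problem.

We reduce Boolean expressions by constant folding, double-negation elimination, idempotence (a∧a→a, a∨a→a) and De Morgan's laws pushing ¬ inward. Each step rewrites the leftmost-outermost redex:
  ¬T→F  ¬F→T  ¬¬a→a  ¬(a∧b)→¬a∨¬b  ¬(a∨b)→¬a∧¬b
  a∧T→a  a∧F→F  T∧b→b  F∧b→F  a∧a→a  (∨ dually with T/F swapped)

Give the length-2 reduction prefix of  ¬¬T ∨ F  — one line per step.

Answer: after 2 steps: T

Working:
  start: ¬¬T ∨ F
  →1  ¬¬T
  →2  T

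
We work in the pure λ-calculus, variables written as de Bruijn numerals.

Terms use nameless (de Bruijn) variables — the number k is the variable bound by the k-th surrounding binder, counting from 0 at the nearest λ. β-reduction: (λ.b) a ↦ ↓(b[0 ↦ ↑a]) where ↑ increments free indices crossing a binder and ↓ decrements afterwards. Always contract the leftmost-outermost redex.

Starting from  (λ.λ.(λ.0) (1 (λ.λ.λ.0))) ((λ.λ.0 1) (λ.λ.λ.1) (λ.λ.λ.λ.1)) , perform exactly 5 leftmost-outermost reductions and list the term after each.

  start: (λ.λ.(λ.0) (1 (λ.λ.λ.0))) ((λ.λ.0 1) (λ.λ.λ.1) (λ.λ.λ.λ.1))
  →1  λ.(λ.0) ((λ.λ.0 1) (λ.λ.λ.1) (λ.λ.λ.λ.1) (λ.λ.λ.0))
  →2  λ.(λ.λ.0 1) (λ.λ.λ.1) (λ.λ.λ.λ.1) (λ.λ.λ.0)
  →3  λ.(λ.0 (λ.λ.λ.1)) (λ.λ.λ.λ.1) (λ.λ.λ.0)
  →4  λ.(λ.λ.λ.λ.1) (λ.λ.λ.1) (λ.λ.λ.0)
  →5  λ.(λ.λ.λ.1) (λ.λ.λ.0)

Answer: after 5 steps: λ.(λ.λ.λ.1) (λ.λ.λ.0)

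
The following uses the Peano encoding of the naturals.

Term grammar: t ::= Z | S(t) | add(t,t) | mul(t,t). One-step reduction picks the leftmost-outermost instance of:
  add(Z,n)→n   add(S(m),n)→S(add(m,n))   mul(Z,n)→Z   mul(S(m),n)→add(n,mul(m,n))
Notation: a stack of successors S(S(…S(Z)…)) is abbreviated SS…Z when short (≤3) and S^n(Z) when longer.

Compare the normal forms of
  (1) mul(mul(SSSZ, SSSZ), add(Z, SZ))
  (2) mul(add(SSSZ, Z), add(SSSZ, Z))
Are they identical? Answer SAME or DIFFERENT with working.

Answer: SAME — A ⇓ S^9(Z), B ⇓ S^9(Z)

Reduction:
Term A:
  start: mul(mul(SSSZ, SSSZ), add(Z, SZ))
  [1] mul(add(SSSZ, mul(SSZ, SSSZ)), add(Z, SZ))
  [2] mul(S(add(SSZ, mul(SSZ, SSSZ))), add(Z, SZ))
  [3] add(add(Z, SZ), mul(add(SSZ, mul(SSZ, SSSZ)), add(Z, SZ)))
  [4] add(SZ, mul(add(SSZ, mul(SSZ, SSSZ)), add(Z, SZ)))
  [5] S(add(Z, mul(add(SSZ, mul(SSZ, SSSZ)), add(Z, SZ))))
  [6] S(mul(add(SSZ, mul(SSZ, SSSZ)), add(Z, SZ)))
  [7] S(mul(S(add(SZ, mul(SSZ, SSSZ))), add(Z, SZ)))
  [8] S(add(add(Z, SZ), mul(add(SZ, mul(SSZ, SSSZ)), add(Z, SZ))))
  [9] S(add(SZ, mul(add(SZ, mul(SSZ, SSSZ)), add(Z, SZ))))
  [10] S(S(add(Z, mul(add(SZ, mul(SSZ, SSSZ)), add(Z, SZ)))))
  [11] S(S(mul(add(SZ, mul(SSZ, SSSZ)), add(Z, SZ))))
  [12] S(S(mul(S(add(Z, mul(SSZ, SSSZ))), add(Z, SZ))))
  [13] S(S(add(add(Z, SZ), mul(add(Z, mul(SSZ, SSSZ)), add(Z, SZ)))))
  [14] S(S(add(SZ, mul(add(Z, mul(SSZ, SSSZ)), add(Z, SZ)))))
  [15] S(S(S(add(Z, mul(add(Z, mul(SSZ, SSSZ)), add(Z, SZ))))))
  [16] S(S(S(mul(add(Z, mul(SSZ, SSSZ)), add(Z, SZ)))))
  [17] S(S(S(mul(mul(SSZ, SSSZ), add(Z, SZ)))))
  [18] S(S(S(mul(add(SSSZ, mul(SZ, SSSZ)), add(Z, SZ)))))
  [19] S(S(S(mul(S(add(SSZ, mul(SZ, SSSZ))), add(Z, SZ)))))
  [20] S(S(S(add(add(Z, SZ), mul(add(SSZ, mul(SZ, SSSZ)), add(Z, SZ))))))
  [21] S(S(S(add(SZ, mul(add(SSZ, mul(SZ, SSSZ)), add(Z, SZ))))))
  [22] S(S(S(S(add(Z, mul(add(SSZ, mul(SZ, SSSZ)), add(Z, SZ)))))))
  [23] S(S(S(S(mul(add(SSZ, mul(SZ, SSSZ)), add(Z, SZ))))))
  [24] S(S(S(S(mul(S(add(SZ, mul(SZ, SSSZ))), add(Z, SZ))))))
  [25] S(S(S(S(add(add(Z, SZ), mul(add(SZ, mul(SZ, SSSZ)), add(Z, SZ)))))))
  [26] S(S(S(S(add(SZ, mul(add(SZ, mul(SZ, SSSZ)), add(Z, SZ)))))))
  [27] S(S(S(S(S(add(Z, mul(add(SZ, mul(SZ, SSSZ)), add(Z, SZ))))))))
  [28] S(S(S(S(S(mul(add(SZ, mul(SZ, SSSZ)), add(Z, SZ)))))))
  [29] S(S(S(S(S(mul(S(add(Z, mul(SZ, SSSZ))), add(Z, SZ)))))))
  [30] S(S(S(S(S(add(add(Z, SZ), mul(add(Z, mul(SZ, SSSZ)), add(Z, SZ))))))))
  [31] S(S(S(S(S(add(SZ, mul(add(Z, mul(SZ, SSSZ)), add(Z, SZ))))))))
  [32] S(S(S(S(S(S(add(Z, mul(add(Z, mul(SZ, SSSZ)), add(Z, SZ)))))))))
  [33] S(S(S(S(S(S(mul(add(Z, mul(SZ, SSSZ)), add(Z, SZ))))))))
  [34] S(S(S(S(S(S(mul(mul(SZ, SSSZ), add(Z, SZ))))))))
  [35] S(S(S(S(S(S(mul(add(SSSZ, mul(Z, SSSZ)), add(Z, SZ))))))))
  [36] S(S(S(S(S(S(mul(S(add(SSZ, mul(Z, SSSZ))), add(Z, SZ))))))))
  [37] S(S(S(S(S(S(add(add(Z, SZ), mul(add(SSZ, mul(Z, SSSZ)), add(Z, SZ)))))))))
  [38] S(S(S(S(S(S(add(SZ, mul(add(SSZ, mul(Z, SSSZ)), add(Z, SZ)))))))))
  [39] S(S(S(S(S(S(S(add(Z, mul(add(SSZ, mul(Z, SSSZ)), add(Z, SZ))))))))))
  [40] S(S(S(S(S(S(S(mul(add(SSZ, mul(Z, SSSZ)), add(Z, SZ)))))))))
  [41] S(S(S(S(S(S(S(mul(S(add(SZ, mul(Z, SSSZ))), add(Z, SZ)))))))))
  [42] S(S(S(S(S(S(S(add(add(Z, SZ), mul(add(SZ, mul(Z, SSSZ)), add(Z, SZ))))))))))
  [43] S(S(S(S(S(S(S(add(SZ, mul(add(SZ, mul(Z, SSSZ)), add(Z, SZ))))))))))
  [44] S(S(S(S(S(S(S(S(add(Z, mul(add(SZ, mul(Z, SSSZ)), add(Z, SZ)))))))))))
  [45] S(S(S(S(S(S(S(S(mul(add(SZ, mul(Z, SSSZ)), add(Z, SZ))))))))))
  [46] S(S(S(S(S(S(S(S(mul(S(add(Z, mul(Z, SSSZ))), add(Z, SZ))))))))))
  [47] S(S(S(S(S(S(S(S(add(add(Z, SZ), mul(add(Z, mul(Z, SSSZ)), add(Z, SZ)))))))))))
  [48] S(S(S(S(S(S(S(S(add(SZ, mul(add(Z, mul(Z, SSSZ)), add(Z, SZ)))))))))))
  [49] S(S(S(S(S(S(S(S(S(add(Z, mul(add(Z, mul(Z, SSSZ)), add(Z, SZ))))))))))))
  [50] S(S(S(S(S(S(S(S(S(mul(add(Z, mul(Z, SSSZ)), add(Z, SZ)))))))))))
  [51] S(S(S(S(S(S(S(S(S(mul(mul(Z, SSSZ), add(Z, SZ)))))))))))
  [52] S(S(S(S(S(S(S(S(S(mul(Z, add(Z, SZ)))))))))))
  [53] S^9(Z)

Term B:
  start: mul(add(SSSZ, Z), add(SSSZ, Z))
  [1] mul(S(add(SSZ, Z)), add(SSSZ, Z))
  [2] add(add(SSSZ, Z), mul(add(SSZ, Z), add(SSSZ, Z)))
  [3] add(S(add(SSZ, Z)), mul(add(SSZ, Z), add(SSSZ, Z)))
  [4] S(add(add(SSZ, Z), mul(add(SSZ, Z), add(SSSZ, Z))))
  [5] S(add(S(add(SZ, Z)), mul(add(SSZ, Z), add(SSSZ, Z))))
  [6] S(S(add(add(SZ, Z), mul(add(SSZ, Z), add(SSSZ, Z)))))
  [7] S(S(add(S(add(Z, Z)), mul(add(SSZ, Z), add(SSSZ, Z)))))
  [8] S(S(S(add(add(Z, Z), mul(add(SSZ, Z), add(SSSZ, Z))))))
  [9] S(S(S(add(Z, mul(add(SSZ, Z), add(SSSZ, Z))))))
  [10] S(S(S(mul(add(SSZ, Z), add(SSSZ, Z)))))
  [11] S(S(S(mul(S(add(SZ, Z)), add(SSSZ, Z)))))
  [12] S(S(S(add(add(SSSZ, Z), mul(add(SZ, Z), add(SSSZ, Z))))))
  [13] S(S(S(add(S(add(SSZ, Z)), mul(add(SZ, Z), add(SSSZ, Z))))))
  [14] S(S(S(S(add(add(SSZ, Z), mul(add(SZ, Z), add(SSSZ, Z)))))))
  [15] S(S(S(S(add(S(add(SZ, Z)), mul(add(SZ, Z), add(SSSZ, Z)))))))
  [16] S(S(S(S(S(add(add(SZ, Z), mul(add(SZ, Z), add(SSSZ, Z))))))))
  [17] S(S(S(S(S(add(S(add(Z, Z)), mul(add(SZ, Z), add(SSSZ, Z))))))))
  [18] S(S(S(S(S(S(add(add(Z, Z), mul(add(SZ, Z), add(SSSZ, Z)))))))))
  [19] S(S(S(S(S(S(add(Z, mul(add(SZ, Z), add(SSSZ, Z)))))))))
  [20] S(S(S(S(S(S(mul(add(SZ, Z), add(SSSZ, Z))))))))
  [21] S(S(S(S(S(S(mul(S(add(Z, Z)), add(SSSZ, Z))))))))
  [22] S(S(S(S(S(S(add(add(SSSZ, Z), mul(add(Z, Z), add(SSSZ, Z)))))))))
  [23] S(S(S(S(S(S(add(S(add(SSZ, Z)), mul(add(Z, Z), add(SSSZ, Z)))))))))
  [24] S(S(S(S(S(S(S(add(add(SSZ, Z), mul(add(Z, Z), add(SSSZ, Z))))))))))
  [25] S(S(S(S(S(S(S(add(S(add(SZ, Z)), mul(add(Z, Z), add(SSSZ, Z))))))))))
  [26] S(S(S(S(S(S(S(S(add(add(SZ, Z), mul(add(Z, Z), add(SSSZ, Z)))))))))))
  [27] S(S(S(S(S(S(S(S(add(S(add(Z, Z)), mul(add(Z, Z), add(SSSZ, Z)))))))))))
  [28] S(S(S(S(S(S(S(S(S(add(add(Z, Z), mul(add(Z, Z), add(SSSZ, Z))))))))))))
  [29] S(S(S(S(S(S(S(S(S(add(Z, mul(add(Z, Z), add(SSSZ, Z))))))))))))
  [30] S(S(S(S(S(S(S(S(S(mul(add(Z, Z), add(SSSZ, Z)))))))))))
  [31] S(S(S(S(S(S(S(S(S(mul(Z, add(SSSZ, Z)))))))))))
  [32] S^9(Z)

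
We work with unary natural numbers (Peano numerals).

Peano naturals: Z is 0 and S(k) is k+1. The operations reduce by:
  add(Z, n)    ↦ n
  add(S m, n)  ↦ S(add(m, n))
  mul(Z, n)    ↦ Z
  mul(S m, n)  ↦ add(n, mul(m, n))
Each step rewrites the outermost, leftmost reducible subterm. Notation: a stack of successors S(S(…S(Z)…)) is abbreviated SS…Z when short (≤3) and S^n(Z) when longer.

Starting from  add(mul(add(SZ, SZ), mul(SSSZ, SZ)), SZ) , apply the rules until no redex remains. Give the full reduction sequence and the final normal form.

  start: add(mul(add(SZ, SZ), mul(SSSZ, SZ)), SZ)
  step 1: add(mul(S(add(Z, SZ)), mul(SSSZ, SZ)), SZ)
  step 2: add(add(mul(SSSZ, SZ), mul(add(Z, SZ), mul(SSSZ, SZ))), SZ)
  step 3: add(add(add(SZ, mul(SSZ, SZ)), mul(add(Z, SZ), mul(SSSZ, SZ))), SZ)
  step 4: add(add(S(add(Z, mul(SSZ, SZ))), mul(add(Z, SZ), mul(SSSZ, SZ))), SZ)
  step 5: add(S(add(add(Z, mul(SSZ, SZ)), mul(add(Z, SZ), mul(SSSZ, SZ)))), SZ)
  step 6: S(add(add(add(Z, mul(SSZ, SZ)), mul(add(Z, SZ), mul(SSSZ, SZ))), SZ))
  step 7: S(add(add(mul(SSZ, SZ), mul(add(Z, SZ), mul(SSSZ, SZ))), SZ))
  step 8: S(add(add(add(SZ, mul(SZ, SZ)), mul(add(Z, SZ), mul(SSSZ, SZ))), SZ))
  step 9: S(add(add(S(add(Z, mul(SZ, SZ))), mul(add(Z, SZ), mul(SSSZ, SZ))), SZ))
  step 10: S(add(S(add(add(Z, mul(SZ, SZ)), mul(add(Z, SZ), mul(SSSZ, SZ)))), SZ))
  step 11: S(S(add(add(add(Z, mul(SZ, SZ)), mul(add(Z, SZ), mul(SSSZ, SZ))), SZ)))
  step 12: S(S(add(add(mul(SZ, SZ), mul(add(Z, SZ), mul(SSSZ, SZ))), SZ)))
  step 13: S(S(add(add(add(SZ, mul(Z, SZ)), mul(add(Z, SZ), mul(SSSZ, SZ))), SZ)))
  step 14: S(S(add(add(S(add(Z, mul(Z, SZ))), mul(add(Z, SZ), mul(SSSZ, SZ))), SZ)))
  step 15: S(S(add(S(add(add(Z, mul(Z, SZ)), mul(add(Z, SZ), mul(SSSZ, SZ)))), SZ)))
  step 16: S(S(S(add(add(add(Z, mul(Z, SZ)), mul(add(Z, SZ), mul(SSSZ, SZ))), SZ))))
  step 17: S(S(S(add(add(mul(Z, SZ), mul(add(Z, SZ), mul(SSSZ, SZ))), SZ))))
  step 18: S(S(S(add(add(Z, mul(add(Z, SZ), mul(SSSZ, SZ))), SZ))))
  step 19: S(S(S(add(mul(add(Z, SZ), mul(SSSZ, SZ)), SZ))))
  step 20: S(S(S(add(mul(SZ, mul(SSSZ, SZ)), SZ))))
  step 21: S(S(S(add(add(mul(SSSZ, SZ), mul(Z, mul(SSSZ, SZ))), SZ))))
  step 22: S(S(S(add(add(add(SZ, mul(SSZ, SZ)), mul(Z, mul(SSSZ, SZ))), SZ))))
  step 23: S(S(S(add(add(S(add(Z, mul(SSZ, SZ))), mul(Z, mul(SSSZ, SZ))), SZ))))
  step 24: S(S(S(add(S(add(add(Z, mul(SSZ, SZ)), mul(Z, mul(SSSZ, SZ)))), SZ))))
  step 25: S(S(S(S(add(add(add(Z, mul(SSZ, SZ)), mul(Z, mul(SSSZ, SZ))), SZ)))))
  step 26: S(S(S(S(add(add(mul(SSZ, SZ), mul(Z, mul(SSSZ, SZ))), SZ)))))
  step 27: S(S(S(S(add(add(add(SZ, mul(SZ, SZ)), mul(Z, mul(SSSZ, SZ))), SZ)))))
  step 28: S(S(S(S(add(add(S(add(Z, mul(SZ, SZ))), mul(Z, mul(SSSZ, SZ))), SZ)))))
  step 29: S(S(S(S(add(S(add(add(Z, mul(SZ, SZ)), mul(Z, mul(SSSZ, SZ)))), SZ)))))
  step 30: S(S(S(S(S(add(add(add(Z, mul(SZ, SZ)), mul(Z, mul(SSSZ, SZ))), SZ))))))
  step 31: S(S(S(S(S(add(add(mul(SZ, SZ), mul(Z, mul(SSSZ, SZ))), SZ))))))
  step 32: S(S(S(S(S(add(add(add(SZ, mul(Z, SZ)), mul(Z, mul(SSSZ, SZ))), SZ))))))
  step 33: S(S(S(S(S(add(add(S(add(Z, mul(Z, SZ))), mul(Z, mul(SSSZ, SZ))), SZ))))))
  step 34: S(S(S(S(S(add(S(add(add(Z, mul(Z, SZ)), mul(Z, mul(SSSZ, SZ)))), SZ))))))
  step 35: S(S(S(S(S(S(add(add(add(Z, mul(Z, SZ)), mul(Z, mul(SSSZ, SZ))), SZ)))))))
  step 36: S(S(S(S(S(S(add(add(mul(Z, SZ), mul(Z, mul(SSSZ, SZ))), SZ)))))))
  step 37: S(S(S(S(S(S(add(add(Z, mul(Z, mul(SSSZ, SZ))), SZ)))))))
  step 38: S(S(S(S(S(S(add(mul(Z, mul(SSSZ, SZ)), SZ)))))))
  step 39: S(S(S(S(S(S(add(Z, SZ)))))))
  step 40: S^7(Z)

Answer: normal form = S^7(Z)  (in 40 steps)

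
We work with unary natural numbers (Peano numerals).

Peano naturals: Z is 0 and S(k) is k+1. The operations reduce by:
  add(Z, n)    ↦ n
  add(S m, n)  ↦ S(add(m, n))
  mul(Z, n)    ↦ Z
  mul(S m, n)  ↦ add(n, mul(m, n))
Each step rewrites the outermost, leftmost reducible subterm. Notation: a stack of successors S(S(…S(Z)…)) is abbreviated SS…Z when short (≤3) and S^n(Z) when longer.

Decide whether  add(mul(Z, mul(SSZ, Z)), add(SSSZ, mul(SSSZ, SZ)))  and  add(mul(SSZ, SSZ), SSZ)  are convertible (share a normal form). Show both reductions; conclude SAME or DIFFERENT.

Term A:
  start: add(mul(Z, mul(SSZ, Z)), add(SSSZ, mul(SSSZ, SZ)))
  [1] add(Z, add(SSSZ, mul(SSSZ, SZ)))
  [2] add(SSSZ, mul(SSSZ, SZ))
  [3] S(add(SSZ, mul(SSSZ, SZ)))
  [4] S(S(add(SZ, mul(SSSZ, SZ))))
  [5] S(S(S(add(Z, mul(SSSZ, SZ)))))
  [6] S(S(S(mul(SSSZ, SZ))))
  [7] S(S(S(add(SZ, mul(SSZ, SZ)))))
  [8] S(S(S(S(add(Z, mul(SSZ, SZ))))))
  [9] S(S(S(S(mul(SSZ, SZ)))))
  [10] S(S(S(S(add(SZ, mul(SZ, SZ))))))
  [11] S(S(S(S(S(add(Z, mul(SZ, SZ)))))))
  [12] S(S(S(S(S(mul(SZ, SZ))))))
  [13] S(S(S(S(S(add(SZ, mul(Z, SZ)))))))
  [14] S(S(S(S(S(S(add(Z, mul(Z, SZ))))))))
  [15] S(S(S(S(S(S(mul(Z, SZ)))))))
  [16] S^6(Z)

Term B:
  start: add(mul(SSZ, SSZ), SSZ)
  [1] add(add(SSZ, mul(SZ, SSZ)), SSZ)
  [2] add(S(add(SZ, mul(SZ, SSZ))), SSZ)
  [3] S(add(add(SZ, mul(SZ, SSZ)), SSZ))
  [4] S(add(S(add(Z, mul(SZ, SSZ))), SSZ))
  [5] S(S(add(add(Z, mul(SZ, SSZ)), SSZ)))
  [6] S(S(add(mul(SZ, SSZ), SSZ)))
  [7] S(S(add(add(SSZ, mul(Z, SSZ)), SSZ)))
  [8] S(S(add(S(add(SZ, mul(Z, SSZ))), SSZ)))
  [9] S(S(S(add(add(SZ, mul(Z, SSZ)), SSZ))))
  [10] S(S(S(add(S(add(Z, mul(Z, SSZ))), SSZ))))
  [11] S(S(S(S(add(add(Z, mul(Z, SSZ)), SSZ)))))
  [12] S(S(S(S(add(mul(Z, SSZ), SSZ)))))
  [13] S(S(S(S(add(Z, SSZ)))))
  [14] S^6(Z)

Answer: SAME — A ⇓ S^6(Z), B ⇓ S^6(Z)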